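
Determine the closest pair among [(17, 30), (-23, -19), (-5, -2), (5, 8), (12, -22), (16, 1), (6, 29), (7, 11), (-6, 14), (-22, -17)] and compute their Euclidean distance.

Computing all pairwise distances among 10 points:

d((17, 30), (-23, -19)) = 63.2535
d((17, 30), (-5, -2)) = 38.833
d((17, 30), (5, 8)) = 25.0599
d((17, 30), (12, -22)) = 52.2398
d((17, 30), (16, 1)) = 29.0172
d((17, 30), (6, 29)) = 11.0454
d((17, 30), (7, 11)) = 21.4709
d((17, 30), (-6, 14)) = 28.0179
d((17, 30), (-22, -17)) = 61.0737
d((-23, -19), (-5, -2)) = 24.7588
d((-23, -19), (5, 8)) = 38.8973
d((-23, -19), (12, -22)) = 35.1283
d((-23, -19), (16, 1)) = 43.8292
d((-23, -19), (6, 29)) = 56.0803
d((-23, -19), (7, 11)) = 42.4264
d((-23, -19), (-6, 14)) = 37.1214
d((-23, -19), (-22, -17)) = 2.2361 <-- minimum
d((-5, -2), (5, 8)) = 14.1421
d((-5, -2), (12, -22)) = 26.2488
d((-5, -2), (16, 1)) = 21.2132
d((-5, -2), (6, 29)) = 32.8938
d((-5, -2), (7, 11)) = 17.6918
d((-5, -2), (-6, 14)) = 16.0312
d((-5, -2), (-22, -17)) = 22.6716
d((5, 8), (12, -22)) = 30.8058
d((5, 8), (16, 1)) = 13.0384
d((5, 8), (6, 29)) = 21.0238
d((5, 8), (7, 11)) = 3.6056
d((5, 8), (-6, 14)) = 12.53
d((5, 8), (-22, -17)) = 36.7967
d((12, -22), (16, 1)) = 23.3452
d((12, -22), (6, 29)) = 51.3517
d((12, -22), (7, 11)) = 33.3766
d((12, -22), (-6, 14)) = 40.2492
d((12, -22), (-22, -17)) = 34.3657
d((16, 1), (6, 29)) = 29.7321
d((16, 1), (7, 11)) = 13.4536
d((16, 1), (-6, 14)) = 25.5539
d((16, 1), (-22, -17)) = 42.0476
d((6, 29), (7, 11)) = 18.0278
d((6, 29), (-6, 14)) = 19.2094
d((6, 29), (-22, -17)) = 53.8516
d((7, 11), (-6, 14)) = 13.3417
d((7, 11), (-22, -17)) = 40.3113
d((-6, 14), (-22, -17)) = 34.8855

Closest pair: (-23, -19) and (-22, -17) with distance 2.2361

The closest pair is (-23, -19) and (-22, -17) with Euclidean distance 2.2361. For 10 points, brute-force pairwise comparison is shown above. For large n, the divide-and-conquer algorithm (sort by x, recurse on halves, check the dividing strip) achieves O(n log n).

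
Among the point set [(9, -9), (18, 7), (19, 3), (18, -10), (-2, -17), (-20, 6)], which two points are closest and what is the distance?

Computing all pairwise distances among 6 points:

d((9, -9), (18, 7)) = 18.3576
d((9, -9), (19, 3)) = 15.6205
d((9, -9), (18, -10)) = 9.0554
d((9, -9), (-2, -17)) = 13.6015
d((9, -9), (-20, 6)) = 32.6497
d((18, 7), (19, 3)) = 4.1231 <-- minimum
d((18, 7), (18, -10)) = 17.0
d((18, 7), (-2, -17)) = 31.241
d((18, 7), (-20, 6)) = 38.0132
d((19, 3), (18, -10)) = 13.0384
d((19, 3), (-2, -17)) = 29.0
d((19, 3), (-20, 6)) = 39.1152
d((18, -10), (-2, -17)) = 21.1896
d((18, -10), (-20, 6)) = 41.2311
d((-2, -17), (-20, 6)) = 29.2062

Closest pair: (18, 7) and (19, 3) with distance 4.1231

The closest pair is (18, 7) and (19, 3) with Euclidean distance 4.1231. For 6 points, brute-force pairwise comparison is shown above. For large n, the divide-and-conquer algorithm (sort by x, recurse on halves, check the dividing strip) achieves O(n log n).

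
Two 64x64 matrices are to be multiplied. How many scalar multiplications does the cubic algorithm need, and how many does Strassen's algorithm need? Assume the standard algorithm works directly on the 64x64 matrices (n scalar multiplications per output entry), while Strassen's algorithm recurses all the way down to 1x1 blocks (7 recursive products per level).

Matrix multiplication for 64x64 matrices:

Standard algorithm: 64^3 = 262144 multiplications
Strassen's algorithm: 7^(log2(64)) = 7^6 = 117649 multiplications
Savings: 262144 - 117649 = 144495 multiplications

Standard: 262144 multiplications (64^3). Strassen: 117649 multiplications (7^6). Strassen reduces 8 recursive multiplications to 7 at each level.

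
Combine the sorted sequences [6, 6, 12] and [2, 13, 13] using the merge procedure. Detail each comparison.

Merging process:

Compare 6 vs 2: take 2 from right. Merged: [2]
Compare 6 vs 13: take 6 from left. Merged: [2, 6]
Compare 6 vs 13: take 6 from left. Merged: [2, 6, 6]
Compare 12 vs 13: take 12 from left. Merged: [2, 6, 6, 12]
Append remaining from right: [13, 13]. Merged: [2, 6, 6, 12, 13, 13]

Final merged array: [2, 6, 6, 12, 13, 13]
Total comparisons: 4

The merged array is [2, 6, 6, 12, 13, 13], requiring 4 comparisons. The merge step runs in O(n) time where n is the total number of elements.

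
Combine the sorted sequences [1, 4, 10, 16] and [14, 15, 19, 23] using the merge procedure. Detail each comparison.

Merging process:

Compare 1 vs 14: take 1 from left. Merged: [1]
Compare 4 vs 14: take 4 from left. Merged: [1, 4]
Compare 10 vs 14: take 10 from left. Merged: [1, 4, 10]
Compare 16 vs 14: take 14 from right. Merged: [1, 4, 10, 14]
Compare 16 vs 15: take 15 from right. Merged: [1, 4, 10, 14, 15]
Compare 16 vs 19: take 16 from left. Merged: [1, 4, 10, 14, 15, 16]
Append remaining from right: [19, 23]. Merged: [1, 4, 10, 14, 15, 16, 19, 23]

Final merged array: [1, 4, 10, 14, 15, 16, 19, 23]
Total comparisons: 6

The merged array is [1, 4, 10, 14, 15, 16, 19, 23], requiring 6 comparisons. The merge step runs in O(n) time where n is the total number of elements.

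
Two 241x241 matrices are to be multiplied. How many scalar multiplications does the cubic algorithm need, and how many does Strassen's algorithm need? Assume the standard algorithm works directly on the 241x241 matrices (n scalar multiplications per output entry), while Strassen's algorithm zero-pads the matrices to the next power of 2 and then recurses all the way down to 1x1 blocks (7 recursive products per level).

Matrix multiplication for 241x241 matrices:

Strassen's algorithm requires power-of-2 dimensions. Pad 241x241 to 256x256 (next power of 2).

Standard algorithm: 241^3 = 13997521 multiplications
Strassen's algorithm: 7^(log2(256)) = 7^8 = 5764801 multiplications
Savings: 13997521 - 5764801 = 8232720 multiplications

Standard: 13997521 multiplications (241^3). Strassen: 5764801 multiplications (7^8, after padding to 256x256). Strassen reduces 8 recursive multiplications to 7 at each level.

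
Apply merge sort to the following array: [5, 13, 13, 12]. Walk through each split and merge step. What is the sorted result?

Merge sort trace:

Split: [5, 13, 13, 12] -> [5, 13] and [13, 12]
  Split: [5, 13] -> [5] and [13]
  Merge: [5] + [13] -> [5, 13]
  Split: [13, 12] -> [13] and [12]
  Merge: [13] + [12] -> [12, 13]
Merge: [5, 13] + [12, 13] -> [5, 12, 13, 13]

Final sorted array: [5, 12, 13, 13]

The merge sort proceeds by recursively splitting the array and merging sorted halves.
After all merges, the sorted array is [5, 12, 13, 13].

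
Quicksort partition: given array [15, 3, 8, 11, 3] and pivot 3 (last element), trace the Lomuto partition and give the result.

Lomuto partition with pivot = 3:

Initial array: [15, 3, 8, 11, 3]

arr[0]=15 > 3: no swap
arr[1]=3 <= 3: swap with position 0, array becomes [3, 15, 8, 11, 3]
arr[2]=8 > 3: no swap
arr[3]=11 > 3: no swap

Place pivot at position 1: [3, 3, 8, 11, 15]
Pivot position: 1

After partitioning with pivot 3, the array becomes [3, 3, 8, 11, 15]. The pivot is placed at index 1. All elements to the left of the pivot are <= 3, and all elements to the right are > 3.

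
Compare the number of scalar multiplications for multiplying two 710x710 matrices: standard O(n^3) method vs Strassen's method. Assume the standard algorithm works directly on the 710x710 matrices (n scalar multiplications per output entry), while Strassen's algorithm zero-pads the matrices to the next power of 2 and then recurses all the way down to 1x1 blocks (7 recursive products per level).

Matrix multiplication for 710x710 matrices:

Strassen's algorithm requires power-of-2 dimensions. Pad 710x710 to 1024x1024 (next power of 2).

Standard algorithm: 710^3 = 357911000 multiplications
Strassen's algorithm: 7^(log2(1024)) = 7^10 = 282475249 multiplications
Savings: 357911000 - 282475249 = 75435751 multiplications

Standard: 357911000 multiplications (710^3). Strassen: 282475249 multiplications (7^10, after padding to 1024x1024). Strassen reduces 8 recursive multiplications to 7 at each level.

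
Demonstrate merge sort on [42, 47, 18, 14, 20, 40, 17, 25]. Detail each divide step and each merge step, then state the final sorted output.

Merge sort trace:

Split: [42, 47, 18, 14, 20, 40, 17, 25] -> [42, 47, 18, 14] and [20, 40, 17, 25]
  Split: [42, 47, 18, 14] -> [42, 47] and [18, 14]
    Split: [42, 47] -> [42] and [47]
    Merge: [42] + [47] -> [42, 47]
    Split: [18, 14] -> [18] and [14]
    Merge: [18] + [14] -> [14, 18]
  Merge: [42, 47] + [14, 18] -> [14, 18, 42, 47]
  Split: [20, 40, 17, 25] -> [20, 40] and [17, 25]
    Split: [20, 40] -> [20] and [40]
    Merge: [20] + [40] -> [20, 40]
    Split: [17, 25] -> [17] and [25]
    Merge: [17] + [25] -> [17, 25]
  Merge: [20, 40] + [17, 25] -> [17, 20, 25, 40]
Merge: [14, 18, 42, 47] + [17, 20, 25, 40] -> [14, 17, 18, 20, 25, 40, 42, 47]

Final sorted array: [14, 17, 18, 20, 25, 40, 42, 47]

The merge sort proceeds by recursively splitting the array and merging sorted halves.
After all merges, the sorted array is [14, 17, 18, 20, 25, 40, 42, 47].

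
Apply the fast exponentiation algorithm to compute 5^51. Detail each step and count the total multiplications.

Computing 5^51 by squaring (build up from 5^1; each line after the first costs one multiplication):

5^1 = 5
5^2 = (5^1)^2 = 5^2 = 25
5^3 = 5 * 5^2 = 5 * 25 = 125
5^6 = (5^3)^2 = 125^2 = 15625
5^12 = (5^6)^2 = 15625^2 = 244140625
5^24 = (5^12)^2 = 244140625^2 = 59604644775390625
5^25 = 5 * 5^24 = 5 * 59604644775390625 = 298023223876953125
5^50 = (5^25)^2 = 298023223876953125^2 = 88817841970012523233890533447265625
5^51 = 5 * 5^50 = 5 * 88817841970012523233890533447265625 = 444089209850062616169452667236328125

Result: 444089209850062616169452667236328125
Multiplications needed: 8 (8 lines after 5^1)

5^51 = 444089209850062616169452667236328125. Using exponentiation by squaring, this requires 8 multiplications. The key idea: if the exponent is even, square the half-power; if odd, multiply by the base once.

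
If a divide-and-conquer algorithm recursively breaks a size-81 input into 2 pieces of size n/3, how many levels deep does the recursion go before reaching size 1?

For divide and conquer with division factor 3:

Problem sizes at each level:
Level 0: 81
Level 1: 27
Level 2: 9
Level 3: 3
Level 4: 1

The root is level 0 and the size-1 base case is level 4 (the tree spans levels 0 through 4, i.e. 5 levels counting the root), so the depth is the number of divisions: log_3(81) = 4

The recursion tree depth is log_3(81) = 4. At each level, the problem size is divided by 3, so it takes 4 divisions to reduce to a base case of size 1. The algorithm makes 2 recursive calls at each level.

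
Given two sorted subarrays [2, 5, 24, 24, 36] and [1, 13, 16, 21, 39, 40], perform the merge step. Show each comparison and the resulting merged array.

Merging process:

Compare 2 vs 1: take 1 from right. Merged: [1]
Compare 2 vs 13: take 2 from left. Merged: [1, 2]
Compare 5 vs 13: take 5 from left. Merged: [1, 2, 5]
Compare 24 vs 13: take 13 from right. Merged: [1, 2, 5, 13]
Compare 24 vs 16: take 16 from right. Merged: [1, 2, 5, 13, 16]
Compare 24 vs 21: take 21 from right. Merged: [1, 2, 5, 13, 16, 21]
Compare 24 vs 39: take 24 from left. Merged: [1, 2, 5, 13, 16, 21, 24]
Compare 24 vs 39: take 24 from left. Merged: [1, 2, 5, 13, 16, 21, 24, 24]
Compare 36 vs 39: take 36 from left. Merged: [1, 2, 5, 13, 16, 21, 24, 24, 36]
Append remaining from right: [39, 40]. Merged: [1, 2, 5, 13, 16, 21, 24, 24, 36, 39, 40]

Final merged array: [1, 2, 5, 13, 16, 21, 24, 24, 36, 39, 40]
Total comparisons: 9

The merged array is [1, 2, 5, 13, 16, 21, 24, 24, 36, 39, 40], requiring 9 comparisons. The merge step runs in O(n) time where n is the total number of elements.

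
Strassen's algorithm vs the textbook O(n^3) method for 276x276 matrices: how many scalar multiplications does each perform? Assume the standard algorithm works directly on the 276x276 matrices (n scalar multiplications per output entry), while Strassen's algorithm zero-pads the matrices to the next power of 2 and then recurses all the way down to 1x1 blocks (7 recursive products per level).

Matrix multiplication for 276x276 matrices:

Strassen's algorithm requires power-of-2 dimensions. Pad 276x276 to 512x512 (next power of 2).

Standard algorithm: 276^3 = 21024576 multiplications
Strassen's algorithm: 7^(log2(512)) = 7^9 = 40353607 multiplications
Difference: 21024576 - 40353607 = -19329031 (Strassen uses MORE here due to padding overhead — for small or just-over-power-of-2 n, padding can outweigh the per-level savings)

Standard: 21024576 multiplications (276^3). Strassen: 40353607 multiplications (7^9, after padding to 512x512). Strassen reduces 8 recursive multiplications to 7 at each level.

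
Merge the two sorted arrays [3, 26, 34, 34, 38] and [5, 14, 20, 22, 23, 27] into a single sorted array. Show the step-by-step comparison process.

Merging process:

Compare 3 vs 5: take 3 from left. Merged: [3]
Compare 26 vs 5: take 5 from right. Merged: [3, 5]
Compare 26 vs 14: take 14 from right. Merged: [3, 5, 14]
Compare 26 vs 20: take 20 from right. Merged: [3, 5, 14, 20]
Compare 26 vs 22: take 22 from right. Merged: [3, 5, 14, 20, 22]
Compare 26 vs 23: take 23 from right. Merged: [3, 5, 14, 20, 22, 23]
Compare 26 vs 27: take 26 from left. Merged: [3, 5, 14, 20, 22, 23, 26]
Compare 34 vs 27: take 27 from right. Merged: [3, 5, 14, 20, 22, 23, 26, 27]
Append remaining from left: [34, 34, 38]. Merged: [3, 5, 14, 20, 22, 23, 26, 27, 34, 34, 38]

Final merged array: [3, 5, 14, 20, 22, 23, 26, 27, 34, 34, 38]
Total comparisons: 8

The merged array is [3, 5, 14, 20, 22, 23, 26, 27, 34, 34, 38], requiring 8 comparisons. The merge step runs in O(n) time where n is the total number of elements.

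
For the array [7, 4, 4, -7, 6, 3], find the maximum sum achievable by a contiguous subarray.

Using Kadane's algorithm on [7, 4, 4, -7, 6, 3]:

Scanning through the array:
Position 1 (value 4): max_ending_here = 11, max_so_far = 11
Position 2 (value 4): max_ending_here = 15, max_so_far = 15
Position 3 (value -7): max_ending_here = 8, max_so_far = 15
Position 4 (value 6): max_ending_here = 14, max_so_far = 15
Position 5 (value 3): max_ending_here = 17, max_so_far = 17

Maximum subarray: [7, 4, 4, -7, 6, 3]
Maximum sum: 17

The maximum subarray is [7, 4, 4, -7, 6, 3] with sum 17. This subarray runs from index 0 to index 5.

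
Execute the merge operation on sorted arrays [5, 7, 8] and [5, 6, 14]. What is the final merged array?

Merging process:

Compare 5 vs 5: take 5 from left. Merged: [5]
Compare 7 vs 5: take 5 from right. Merged: [5, 5]
Compare 7 vs 6: take 6 from right. Merged: [5, 5, 6]
Compare 7 vs 14: take 7 from left. Merged: [5, 5, 6, 7]
Compare 8 vs 14: take 8 from left. Merged: [5, 5, 6, 7, 8]
Append remaining from right: [14]. Merged: [5, 5, 6, 7, 8, 14]

Final merged array: [5, 5, 6, 7, 8, 14]
Total comparisons: 5

The merged array is [5, 5, 6, 7, 8, 14], requiring 5 comparisons. The merge step runs in O(n) time where n is the total number of elements.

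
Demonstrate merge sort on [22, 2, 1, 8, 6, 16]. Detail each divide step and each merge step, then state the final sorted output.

Merge sort trace:

Split: [22, 2, 1, 8, 6, 16] -> [22, 2, 1] and [8, 6, 16]
  Split: [22, 2, 1] -> [22] and [2, 1]
    Split: [2, 1] -> [2] and [1]
    Merge: [2] + [1] -> [1, 2]
  Merge: [22] + [1, 2] -> [1, 2, 22]
  Split: [8, 6, 16] -> [8] and [6, 16]
    Split: [6, 16] -> [6] and [16]
    Merge: [6] + [16] -> [6, 16]
  Merge: [8] + [6, 16] -> [6, 8, 16]
Merge: [1, 2, 22] + [6, 8, 16] -> [1, 2, 6, 8, 16, 22]

Final sorted array: [1, 2, 6, 8, 16, 22]

The merge sort proceeds by recursively splitting the array and merging sorted halves.
After all merges, the sorted array is [1, 2, 6, 8, 16, 22].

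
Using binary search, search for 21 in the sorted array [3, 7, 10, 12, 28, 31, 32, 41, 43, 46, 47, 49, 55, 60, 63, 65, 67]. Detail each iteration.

Binary search for 21 in [3, 7, 10, 12, 28, 31, 32, 41, 43, 46, 47, 49, 55, 60, 63, 65, 67]:

lo=0, hi=16, mid=8, arr[mid]=43 -> 43 > 21, search left half
lo=0, hi=7, mid=3, arr[mid]=12 -> 12 < 21, search right half
lo=4, hi=7, mid=5, arr[mid]=31 -> 31 > 21, search left half
lo=4, hi=4, mid=4, arr[mid]=28 -> 28 > 21, search left half
lo=4 > hi=3, target 21 not found

Binary search determines that 21 is not in the array after 4 comparisons. The search space was exhausted without finding the target.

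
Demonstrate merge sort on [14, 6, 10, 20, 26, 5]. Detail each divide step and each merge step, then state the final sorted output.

Merge sort trace:

Split: [14, 6, 10, 20, 26, 5] -> [14, 6, 10] and [20, 26, 5]
  Split: [14, 6, 10] -> [14] and [6, 10]
    Split: [6, 10] -> [6] and [10]
    Merge: [6] + [10] -> [6, 10]
  Merge: [14] + [6, 10] -> [6, 10, 14]
  Split: [20, 26, 5] -> [20] and [26, 5]
    Split: [26, 5] -> [26] and [5]
    Merge: [26] + [5] -> [5, 26]
  Merge: [20] + [5, 26] -> [5, 20, 26]
Merge: [6, 10, 14] + [5, 20, 26] -> [5, 6, 10, 14, 20, 26]

Final sorted array: [5, 6, 10, 14, 20, 26]

The merge sort proceeds by recursively splitting the array and merging sorted halves.
After all merges, the sorted array is [5, 6, 10, 14, 20, 26].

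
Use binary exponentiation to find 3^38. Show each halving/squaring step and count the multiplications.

Computing 3^38 by squaring (build up from 3^1; each line after the first costs one multiplication):

3^1 = 3
3^2 = (3^1)^2 = 3^2 = 9
3^4 = (3^2)^2 = 9^2 = 81
3^8 = (3^4)^2 = 81^2 = 6561
3^9 = 3 * 3^8 = 3 * 6561 = 19683
3^18 = (3^9)^2 = 19683^2 = 387420489
3^19 = 3 * 3^18 = 3 * 387420489 = 1162261467
3^38 = (3^19)^2 = 1162261467^2 = 1350851717672992089

Result: 1350851717672992089
Multiplications needed: 7 (7 lines after 3^1)

3^38 = 1350851717672992089. Using exponentiation by squaring, this requires 7 multiplications. The key idea: if the exponent is even, square the half-power; if odd, multiply by the base once.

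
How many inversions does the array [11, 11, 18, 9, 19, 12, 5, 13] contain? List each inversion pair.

Finding inversions in [11, 11, 18, 9, 19, 12, 5, 13]:

(0, 3): arr[0]=11 > arr[3]=9
(0, 6): arr[0]=11 > arr[6]=5
(1, 3): arr[1]=11 > arr[3]=9
(1, 6): arr[1]=11 > arr[6]=5
(2, 3): arr[2]=18 > arr[3]=9
(2, 5): arr[2]=18 > arr[5]=12
(2, 6): arr[2]=18 > arr[6]=5
(2, 7): arr[2]=18 > arr[7]=13
(3, 6): arr[3]=9 > arr[6]=5
(4, 5): arr[4]=19 > arr[5]=12
(4, 6): arr[4]=19 > arr[6]=5
(4, 7): arr[4]=19 > arr[7]=13
(5, 6): arr[5]=12 > arr[6]=5

Total inversions: 13

The array has 13 inversion(s): (0,3), (0,6), (1,3), (1,6), (2,3), (2,5), (2,6), (2,7), (3,6), (4,5), (4,6), (4,7), (5,6). Each pair (i,j) satisfies i < j and arr[i] > arr[j].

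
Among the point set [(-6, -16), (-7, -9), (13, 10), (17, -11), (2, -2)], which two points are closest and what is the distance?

Computing all pairwise distances among 5 points:

d((-6, -16), (-7, -9)) = 7.0711 <-- minimum
d((-6, -16), (13, 10)) = 32.2025
d((-6, -16), (17, -11)) = 23.5372
d((-6, -16), (2, -2)) = 16.1245
d((-7, -9), (13, 10)) = 27.5862
d((-7, -9), (17, -11)) = 24.0832
d((-7, -9), (2, -2)) = 11.4018
d((13, 10), (17, -11)) = 21.3776
d((13, 10), (2, -2)) = 16.2788
d((17, -11), (2, -2)) = 17.4929

Closest pair: (-6, -16) and (-7, -9) with distance 7.0711

The closest pair is (-6, -16) and (-7, -9) with Euclidean distance 7.0711. For 5 points, brute-force pairwise comparison is shown above. For large n, the divide-and-conquer algorithm (sort by x, recurse on halves, check the dividing strip) achieves O(n log n).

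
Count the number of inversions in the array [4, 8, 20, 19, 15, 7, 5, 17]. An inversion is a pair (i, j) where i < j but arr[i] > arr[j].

Finding inversions in [4, 8, 20, 19, 15, 7, 5, 17]:

(1, 5): arr[1]=8 > arr[5]=7
(1, 6): arr[1]=8 > arr[6]=5
(2, 3): arr[2]=20 > arr[3]=19
(2, 4): arr[2]=20 > arr[4]=15
(2, 5): arr[2]=20 > arr[5]=7
(2, 6): arr[2]=20 > arr[6]=5
(2, 7): arr[2]=20 > arr[7]=17
(3, 4): arr[3]=19 > arr[4]=15
(3, 5): arr[3]=19 > arr[5]=7
(3, 6): arr[3]=19 > arr[6]=5
(3, 7): arr[3]=19 > arr[7]=17
(4, 5): arr[4]=15 > arr[5]=7
(4, 6): arr[4]=15 > arr[6]=5
(5, 6): arr[5]=7 > arr[6]=5

Total inversions: 14

The array has 14 inversion(s): (1,5), (1,6), (2,3), (2,4), (2,5), (2,6), (2,7), (3,4), (3,5), (3,6), (3,7), (4,5), (4,6), (5,6). Each pair (i,j) satisfies i < j and arr[i] > arr[j].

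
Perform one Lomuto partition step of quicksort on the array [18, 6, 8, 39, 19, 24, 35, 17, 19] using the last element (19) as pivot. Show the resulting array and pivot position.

Lomuto partition with pivot = 19:

Initial array: [18, 6, 8, 39, 19, 24, 35, 17, 19]

arr[0]=18 <= 19: swap with position 0, array becomes [18, 6, 8, 39, 19, 24, 35, 17, 19]
arr[1]=6 <= 19: swap with position 1, array becomes [18, 6, 8, 39, 19, 24, 35, 17, 19]
arr[2]=8 <= 19: swap with position 2, array becomes [18, 6, 8, 39, 19, 24, 35, 17, 19]
arr[3]=39 > 19: no swap
arr[4]=19 <= 19: swap with position 3, array becomes [18, 6, 8, 19, 39, 24, 35, 17, 19]
arr[5]=24 > 19: no swap
arr[6]=35 > 19: no swap
arr[7]=17 <= 19: swap with position 4, array becomes [18, 6, 8, 19, 17, 24, 35, 39, 19]

Place pivot at position 5: [18, 6, 8, 19, 17, 19, 35, 39, 24]
Pivot position: 5

After partitioning with pivot 19, the array becomes [18, 6, 8, 19, 17, 19, 35, 39, 24]. The pivot is placed at index 5. All elements to the left of the pivot are <= 19, and all elements to the right are > 19.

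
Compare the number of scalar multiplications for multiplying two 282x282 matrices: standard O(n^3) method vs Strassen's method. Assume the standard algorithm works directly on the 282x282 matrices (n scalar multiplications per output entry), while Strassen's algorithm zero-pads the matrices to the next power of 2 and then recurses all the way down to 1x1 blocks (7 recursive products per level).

Matrix multiplication for 282x282 matrices:

Strassen's algorithm requires power-of-2 dimensions. Pad 282x282 to 512x512 (next power of 2).

Standard algorithm: 282^3 = 22425768 multiplications
Strassen's algorithm: 7^(log2(512)) = 7^9 = 40353607 multiplications
Difference: 22425768 - 40353607 = -17927839 (Strassen uses MORE here due to padding overhead — for small or just-over-power-of-2 n, padding can outweigh the per-level savings)

Standard: 22425768 multiplications (282^3). Strassen: 40353607 multiplications (7^9, after padding to 512x512). Strassen reduces 8 recursive multiplications to 7 at each level.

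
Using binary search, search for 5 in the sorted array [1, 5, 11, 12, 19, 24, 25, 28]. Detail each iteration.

Binary search for 5 in [1, 5, 11, 12, 19, 24, 25, 28]:

lo=0, hi=7, mid=3, arr[mid]=12 -> 12 > 5, search left half
lo=0, hi=2, mid=1, arr[mid]=5 -> Found target at index 1!

Binary search finds 5 at index 1 after 2 comparisons. The search repeatedly halves the search space by comparing with the middle element.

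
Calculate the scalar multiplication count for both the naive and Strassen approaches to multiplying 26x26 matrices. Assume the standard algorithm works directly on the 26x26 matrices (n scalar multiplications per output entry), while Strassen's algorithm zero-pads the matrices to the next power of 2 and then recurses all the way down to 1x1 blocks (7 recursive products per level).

Matrix multiplication for 26x26 matrices:

Strassen's algorithm requires power-of-2 dimensions. Pad 26x26 to 32x32 (next power of 2).

Standard algorithm: 26^3 = 17576 multiplications
Strassen's algorithm: 7^(log2(32)) = 7^5 = 16807 multiplications
Savings: 17576 - 16807 = 769 multiplications

Standard: 17576 multiplications (26^3). Strassen: 16807 multiplications (7^5, after padding to 32x32). Strassen reduces 8 recursive multiplications to 7 at each level.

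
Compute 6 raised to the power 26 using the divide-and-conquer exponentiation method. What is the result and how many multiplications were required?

Computing 6^26 by squaring (build up from 6^1; each line after the first costs one multiplication):

6^1 = 6
6^2 = (6^1)^2 = 6^2 = 36
6^3 = 6 * 6^2 = 6 * 36 = 216
6^6 = (6^3)^2 = 216^2 = 46656
6^12 = (6^6)^2 = 46656^2 = 2176782336
6^13 = 6 * 6^12 = 6 * 2176782336 = 13060694016
6^26 = (6^13)^2 = 13060694016^2 = 170581728179578208256

Result: 170581728179578208256
Multiplications needed: 6 (6 lines after 6^1)

6^26 = 170581728179578208256. Using exponentiation by squaring, this requires 6 multiplications. The key idea: if the exponent is even, square the half-power; if odd, multiply by the base once.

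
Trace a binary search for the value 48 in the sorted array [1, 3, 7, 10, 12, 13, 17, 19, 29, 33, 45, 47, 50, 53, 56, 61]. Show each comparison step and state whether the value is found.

Binary search for 48 in [1, 3, 7, 10, 12, 13, 17, 19, 29, 33, 45, 47, 50, 53, 56, 61]:

lo=0, hi=15, mid=7, arr[mid]=19 -> 19 < 48, search right half
lo=8, hi=15, mid=11, arr[mid]=47 -> 47 < 48, search right half
lo=12, hi=15, mid=13, arr[mid]=53 -> 53 > 48, search left half
lo=12, hi=12, mid=12, arr[mid]=50 -> 50 > 48, search left half
lo=12 > hi=11, target 48 not found

Binary search determines that 48 is not in the array after 4 comparisons. The search space was exhausted without finding the target.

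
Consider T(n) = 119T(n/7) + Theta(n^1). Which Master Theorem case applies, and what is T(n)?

Master Theorem for T(n) = 119T(n/7) + O(n^1):

a = 119, b = 7, c = 1
log_b(a) = log_7(119) = 2.4560

Case 1: c = 1 < log_7(119) = 2.4560
T(n) = O(n^(log_7 119))

For T(n) = 119T(n/7) + O(n^1): log_7(119) = 2.4560. This is Case 1 of the Master Theorem (c < log_b(a), work dominated by leaves), giving O(n^(log_7 119)).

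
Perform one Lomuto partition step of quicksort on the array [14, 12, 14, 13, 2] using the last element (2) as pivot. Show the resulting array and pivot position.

Lomuto partition with pivot = 2:

Initial array: [14, 12, 14, 13, 2]

arr[0]=14 > 2: no swap
arr[1]=12 > 2: no swap
arr[2]=14 > 2: no swap
arr[3]=13 > 2: no swap

Place pivot at position 0: [2, 12, 14, 13, 14]
Pivot position: 0

After partitioning with pivot 2, the array becomes [2, 12, 14, 13, 14]. The pivot is placed at index 0. All elements to the left of the pivot are <= 2, and all elements to the right are > 2.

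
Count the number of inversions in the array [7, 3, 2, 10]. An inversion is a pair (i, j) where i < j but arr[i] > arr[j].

Finding inversions in [7, 3, 2, 10]:

(0, 1): arr[0]=7 > arr[1]=3
(0, 2): arr[0]=7 > arr[2]=2
(1, 2): arr[1]=3 > arr[2]=2

Total inversions: 3

The array has 3 inversion(s): (0,1), (0,2), (1,2). Each pair (i,j) satisfies i < j and arr[i] > arr[j].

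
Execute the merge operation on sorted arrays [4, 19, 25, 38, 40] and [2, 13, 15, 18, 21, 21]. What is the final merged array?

Merging process:

Compare 4 vs 2: take 2 from right. Merged: [2]
Compare 4 vs 13: take 4 from left. Merged: [2, 4]
Compare 19 vs 13: take 13 from right. Merged: [2, 4, 13]
Compare 19 vs 15: take 15 from right. Merged: [2, 4, 13, 15]
Compare 19 vs 18: take 18 from right. Merged: [2, 4, 13, 15, 18]
Compare 19 vs 21: take 19 from left. Merged: [2, 4, 13, 15, 18, 19]
Compare 25 vs 21: take 21 from right. Merged: [2, 4, 13, 15, 18, 19, 21]
Compare 25 vs 21: take 21 from right. Merged: [2, 4, 13, 15, 18, 19, 21, 21]
Append remaining from left: [25, 38, 40]. Merged: [2, 4, 13, 15, 18, 19, 21, 21, 25, 38, 40]

Final merged array: [2, 4, 13, 15, 18, 19, 21, 21, 25, 38, 40]
Total comparisons: 8

The merged array is [2, 4, 13, 15, 18, 19, 21, 21, 25, 38, 40], requiring 8 comparisons. The merge step runs in O(n) time where n is the total number of elements.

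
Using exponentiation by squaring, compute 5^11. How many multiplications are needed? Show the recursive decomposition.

Computing 5^11 by squaring (build up from 5^1; each line after the first costs one multiplication):

5^1 = 5
5^2 = (5^1)^2 = 5^2 = 25
5^4 = (5^2)^2 = 25^2 = 625
5^5 = 5 * 5^4 = 5 * 625 = 3125
5^10 = (5^5)^2 = 3125^2 = 9765625
5^11 = 5 * 5^10 = 5 * 9765625 = 48828125

Result: 48828125
Multiplications needed: 5 (5 lines after 5^1)

5^11 = 48828125. Using exponentiation by squaring, this requires 5 multiplications. The key idea: if the exponent is even, square the half-power; if odd, multiply by the base once.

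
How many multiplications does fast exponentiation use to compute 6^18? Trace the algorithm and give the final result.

Computing 6^18 by squaring (build up from 6^1; each line after the first costs one multiplication):

6^1 = 6
6^2 = (6^1)^2 = 6^2 = 36
6^4 = (6^2)^2 = 36^2 = 1296
6^8 = (6^4)^2 = 1296^2 = 1679616
6^9 = 6 * 6^8 = 6 * 1679616 = 10077696
6^18 = (6^9)^2 = 10077696^2 = 101559956668416

Result: 101559956668416
Multiplications needed: 5 (5 lines after 6^1)

6^18 = 101559956668416. Using exponentiation by squaring, this requires 5 multiplications. The key idea: if the exponent is even, square the half-power; if odd, multiply by the base once.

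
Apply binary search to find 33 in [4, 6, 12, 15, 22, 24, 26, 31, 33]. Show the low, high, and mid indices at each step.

Binary search for 33 in [4, 6, 12, 15, 22, 24, 26, 31, 33]:

lo=0, hi=8, mid=4, arr[mid]=22 -> 22 < 33, search right half
lo=5, hi=8, mid=6, arr[mid]=26 -> 26 < 33, search right half
lo=7, hi=8, mid=7, arr[mid]=31 -> 31 < 33, search right half
lo=8, hi=8, mid=8, arr[mid]=33 -> Found target at index 8!

Binary search finds 33 at index 8 after 4 comparisons. The search repeatedly halves the search space by comparing with the middle element.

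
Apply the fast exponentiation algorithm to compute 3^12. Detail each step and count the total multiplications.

Computing 3^12 by squaring (build up from 3^1; each line after the first costs one multiplication):

3^1 = 3
3^2 = (3^1)^2 = 3^2 = 9
3^3 = 3 * 3^2 = 3 * 9 = 27
3^6 = (3^3)^2 = 27^2 = 729
3^12 = (3^6)^2 = 729^2 = 531441

Result: 531441
Multiplications needed: 4 (4 lines after 3^1)

3^12 = 531441. Using exponentiation by squaring, this requires 4 multiplications. The key idea: if the exponent is even, square the half-power; if odd, multiply by the base once.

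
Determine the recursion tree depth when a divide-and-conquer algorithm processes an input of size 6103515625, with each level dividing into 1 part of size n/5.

For divide and conquer with division factor 5:

Problem sizes at each level:
Level 0: 6103515625
Level 1: 1220703125
Level 2: 244140625
Level 3: 48828125
Level 4: 9765625
Level 5: 1953125
Level 6: 390625
Level 7: 78125
Level 8: 15625
Level 9: 3125
Level 10: 625
Level 11: 125
Level 12: 25
Level 13: 5
Level 14: 1

The root is level 0 and the size-1 base case is level 14 (the tree spans levels 0 through 14, i.e. 15 levels counting the root), so the depth is the number of divisions: log_5(6103515625) = 14

The recursion tree depth is log_5(6103515625) = 14. At each level, the problem size is divided by 5, so it takes 14 divisions to reduce to a base case of size 1. The algorithm makes 1 recursive call at each level.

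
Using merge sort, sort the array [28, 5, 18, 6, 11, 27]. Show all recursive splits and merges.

Merge sort trace:

Split: [28, 5, 18, 6, 11, 27] -> [28, 5, 18] and [6, 11, 27]
  Split: [28, 5, 18] -> [28] and [5, 18]
    Split: [5, 18] -> [5] and [18]
    Merge: [5] + [18] -> [5, 18]
  Merge: [28] + [5, 18] -> [5, 18, 28]
  Split: [6, 11, 27] -> [6] and [11, 27]
    Split: [11, 27] -> [11] and [27]
    Merge: [11] + [27] -> [11, 27]
  Merge: [6] + [11, 27] -> [6, 11, 27]
Merge: [5, 18, 28] + [6, 11, 27] -> [5, 6, 11, 18, 27, 28]

Final sorted array: [5, 6, 11, 18, 27, 28]

The merge sort proceeds by recursively splitting the array and merging sorted halves.
After all merges, the sorted array is [5, 6, 11, 18, 27, 28].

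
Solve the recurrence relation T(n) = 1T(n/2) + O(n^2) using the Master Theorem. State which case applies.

Master Theorem for T(n) = 1T(n/2) + O(n^2):

a = 1, b = 2, c = 2
log_b(a) = log_2(1) = 0.0000

Case 3: c = 2 > log_2(1) = 0.0000
T(n) = O(n^2) = O(n^2)

For T(n) = 1T(n/2) + O(n^2): log_2(1) = 0.0000. This is Case 3 of the Master Theorem (c > log_b(a), work dominated by root), giving O(n^2).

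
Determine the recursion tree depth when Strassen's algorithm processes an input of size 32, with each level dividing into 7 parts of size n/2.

For divide and conquer with division factor 2:

Problem sizes at each level:
Level 0: 32
Level 1: 16
Level 2: 8
Level 3: 4
Level 4: 2
Level 5: 1

The root is level 0 and the size-1 base case is level 5 (the tree spans levels 0 through 5, i.e. 6 levels counting the root), so the depth is the number of divisions: log_2(32) = 5

The recursion tree depth is log_2(32) = 5. At each level, the problem size is divided by 2, so it takes 5 divisions to reduce to a base case of size 1. The algorithm makes 7 recursive calls at each level.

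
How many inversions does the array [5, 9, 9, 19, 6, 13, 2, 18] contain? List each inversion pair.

Finding inversions in [5, 9, 9, 19, 6, 13, 2, 18]:

(0, 6): arr[0]=5 > arr[6]=2
(1, 4): arr[1]=9 > arr[4]=6
(1, 6): arr[1]=9 > arr[6]=2
(2, 4): arr[2]=9 > arr[4]=6
(2, 6): arr[2]=9 > arr[6]=2
(3, 4): arr[3]=19 > arr[4]=6
(3, 5): arr[3]=19 > arr[5]=13
(3, 6): arr[3]=19 > arr[6]=2
(3, 7): arr[3]=19 > arr[7]=18
(4, 6): arr[4]=6 > arr[6]=2
(5, 6): arr[5]=13 > arr[6]=2

Total inversions: 11

The array has 11 inversion(s): (0,6), (1,4), (1,6), (2,4), (2,6), (3,4), (3,5), (3,6), (3,7), (4,6), (5,6). Each pair (i,j) satisfies i < j and arr[i] > arr[j].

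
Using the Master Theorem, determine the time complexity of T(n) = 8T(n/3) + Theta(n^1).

Master Theorem for T(n) = 8T(n/3) + O(n^1):

a = 8, b = 3, c = 1
log_b(a) = log_3(8) = 1.8928

Case 1: c = 1 < log_3(8) = 1.8928
T(n) = O(n^(log_3 8))

For T(n) = 8T(n/3) + O(n^1): log_3(8) = 1.8928. This is Case 1 of the Master Theorem (c < log_b(a), work dominated by leaves), giving O(n^(log_3 8)).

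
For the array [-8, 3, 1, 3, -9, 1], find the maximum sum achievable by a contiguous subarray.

Using Kadane's algorithm on [-8, 3, 1, 3, -9, 1]:

Scanning through the array:
Position 1 (value 3): max_ending_here = 3, max_so_far = 3
Position 2 (value 1): max_ending_here = 4, max_so_far = 4
Position 3 (value 3): max_ending_here = 7, max_so_far = 7
Position 4 (value -9): max_ending_here = -2, max_so_far = 7
Position 5 (value 1): max_ending_here = 1, max_so_far = 7

Maximum subarray: [3, 1, 3]
Maximum sum: 7

The maximum subarray is [3, 1, 3] with sum 7. This subarray runs from index 1 to index 3.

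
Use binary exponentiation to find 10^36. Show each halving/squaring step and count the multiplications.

Computing 10^36 by squaring (build up from 10^1; each line after the first costs one multiplication):

10^1 = 10
10^2 = (10^1)^2 = 10^2 = 100
10^4 = (10^2)^2 = 100^2 = 10000
10^8 = (10^4)^2 = 10000^2 = 100000000
10^9 = 10 * 10^8 = 10 * 100000000 = 1000000000
10^18 = (10^9)^2 = 1000000000^2 = 1000000000000000000
10^36 = (10^18)^2 = 1000000000000000000^2 = 1000000000000000000000000000000000000

Result: 1000000000000000000000000000000000000
Multiplications needed: 6 (6 lines after 10^1)

10^36 = 1000000000000000000000000000000000000. Using exponentiation by squaring, this requires 6 multiplications. The key idea: if the exponent is even, square the half-power; if odd, multiply by the base once.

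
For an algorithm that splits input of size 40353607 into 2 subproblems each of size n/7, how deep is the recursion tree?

For divide and conquer with division factor 7:

Problem sizes at each level:
Level 0: 40353607
Level 1: 5764801
Level 2: 823543
Level 3: 117649
Level 4: 16807
Level 5: 2401
Level 6: 343
Level 7: 49
Level 8: 7
Level 9: 1

The root is level 0 and the size-1 base case is level 9 (the tree spans levels 0 through 9, i.e. 10 levels counting the root), so the depth is the number of divisions: log_7(40353607) = 9

The recursion tree depth is log_7(40353607) = 9. At each level, the problem size is divided by 7, so it takes 9 divisions to reduce to a base case of size 1. The algorithm makes 2 recursive calls at each level.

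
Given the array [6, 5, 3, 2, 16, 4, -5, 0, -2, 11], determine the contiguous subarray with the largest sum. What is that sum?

Using Kadane's algorithm on [6, 5, 3, 2, 16, 4, -5, 0, -2, 11]:

Scanning through the array:
Position 1 (value 5): max_ending_here = 11, max_so_far = 11
Position 2 (value 3): max_ending_here = 14, max_so_far = 14
Position 3 (value 2): max_ending_here = 16, max_so_far = 16
Position 4 (value 16): max_ending_here = 32, max_so_far = 32
Position 5 (value 4): max_ending_here = 36, max_so_far = 36
Position 6 (value -5): max_ending_here = 31, max_so_far = 36
Position 7 (value 0): max_ending_here = 31, max_so_far = 36
Position 8 (value -2): max_ending_here = 29, max_so_far = 36
Position 9 (value 11): max_ending_here = 40, max_so_far = 40

Maximum subarray: [6, 5, 3, 2, 16, 4, -5, 0, -2, 11]
Maximum sum: 40

The maximum subarray is [6, 5, 3, 2, 16, 4, -5, 0, -2, 11] with sum 40. This subarray runs from index 0 to index 9.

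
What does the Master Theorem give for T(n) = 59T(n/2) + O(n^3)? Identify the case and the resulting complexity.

Master Theorem for T(n) = 59T(n/2) + O(n^3):

a = 59, b = 2, c = 3
log_b(a) = log_2(59) = 5.8826

Case 1: c = 3 < log_2(59) = 5.8826
T(n) = O(n^(log_2 59))

For T(n) = 59T(n/2) + O(n^3): log_2(59) = 5.8826. This is Case 1 of the Master Theorem (c < log_b(a), work dominated by leaves), giving O(n^(log_2 59)).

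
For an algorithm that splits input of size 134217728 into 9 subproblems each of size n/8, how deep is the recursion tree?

For divide and conquer with division factor 8:

Problem sizes at each level:
Level 0: 134217728
Level 1: 16777216
Level 2: 2097152
Level 3: 262144
Level 4: 32768
Level 5: 4096
Level 6: 512
Level 7: 64
Level 8: 8
Level 9: 1

The root is level 0 and the size-1 base case is level 9 (the tree spans levels 0 through 9, i.e. 10 levels counting the root), so the depth is the number of divisions: log_8(134217728) = 9

The recursion tree depth is log_8(134217728) = 9. At each level, the problem size is divided by 8, so it takes 9 divisions to reduce to a base case of size 1. The algorithm makes 9 recursive calls at each level.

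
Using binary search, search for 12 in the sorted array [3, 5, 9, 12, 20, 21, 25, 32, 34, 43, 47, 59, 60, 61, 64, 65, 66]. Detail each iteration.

Binary search for 12 in [3, 5, 9, 12, 20, 21, 25, 32, 34, 43, 47, 59, 60, 61, 64, 65, 66]:

lo=0, hi=16, mid=8, arr[mid]=34 -> 34 > 12, search left half
lo=0, hi=7, mid=3, arr[mid]=12 -> Found target at index 3!

Binary search finds 12 at index 3 after 2 comparisons. The search repeatedly halves the search space by comparing with the middle element.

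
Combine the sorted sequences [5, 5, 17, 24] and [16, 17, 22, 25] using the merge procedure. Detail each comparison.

Merging process:

Compare 5 vs 16: take 5 from left. Merged: [5]
Compare 5 vs 16: take 5 from left. Merged: [5, 5]
Compare 17 vs 16: take 16 from right. Merged: [5, 5, 16]
Compare 17 vs 17: take 17 from left. Merged: [5, 5, 16, 17]
Compare 24 vs 17: take 17 from right. Merged: [5, 5, 16, 17, 17]
Compare 24 vs 22: take 22 from right. Merged: [5, 5, 16, 17, 17, 22]
Compare 24 vs 25: take 24 from left. Merged: [5, 5, 16, 17, 17, 22, 24]
Append remaining from right: [25]. Merged: [5, 5, 16, 17, 17, 22, 24, 25]

Final merged array: [5, 5, 16, 17, 17, 22, 24, 25]
Total comparisons: 7

The merged array is [5, 5, 16, 17, 17, 22, 24, 25], requiring 7 comparisons. The merge step runs in O(n) time where n is the total number of elements.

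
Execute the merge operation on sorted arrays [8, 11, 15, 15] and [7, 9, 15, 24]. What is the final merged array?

Merging process:

Compare 8 vs 7: take 7 from right. Merged: [7]
Compare 8 vs 9: take 8 from left. Merged: [7, 8]
Compare 11 vs 9: take 9 from right. Merged: [7, 8, 9]
Compare 11 vs 15: take 11 from left. Merged: [7, 8, 9, 11]
Compare 15 vs 15: take 15 from left. Merged: [7, 8, 9, 11, 15]
Compare 15 vs 15: take 15 from left. Merged: [7, 8, 9, 11, 15, 15]
Append remaining from right: [15, 24]. Merged: [7, 8, 9, 11, 15, 15, 15, 24]

Final merged array: [7, 8, 9, 11, 15, 15, 15, 24]
Total comparisons: 6

The merged array is [7, 8, 9, 11, 15, 15, 15, 24], requiring 6 comparisons. The merge step runs in O(n) time where n is the total number of elements.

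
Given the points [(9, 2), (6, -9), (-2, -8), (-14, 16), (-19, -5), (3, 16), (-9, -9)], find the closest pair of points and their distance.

Computing all pairwise distances among 7 points:

d((9, 2), (6, -9)) = 11.4018
d((9, 2), (-2, -8)) = 14.8661
d((9, 2), (-14, 16)) = 26.9258
d((9, 2), (-19, -5)) = 28.8617
d((9, 2), (3, 16)) = 15.2315
d((9, 2), (-9, -9)) = 21.095
d((6, -9), (-2, -8)) = 8.0623
d((6, -9), (-14, 16)) = 32.0156
d((6, -9), (-19, -5)) = 25.318
d((6, -9), (3, 16)) = 25.1794
d((6, -9), (-9, -9)) = 15.0
d((-2, -8), (-14, 16)) = 26.8328
d((-2, -8), (-19, -5)) = 17.2627
d((-2, -8), (3, 16)) = 24.5153
d((-2, -8), (-9, -9)) = 7.0711 <-- minimum
d((-14, 16), (-19, -5)) = 21.587
d((-14, 16), (3, 16)) = 17.0
d((-14, 16), (-9, -9)) = 25.4951
d((-19, -5), (3, 16)) = 30.4138
d((-19, -5), (-9, -9)) = 10.7703
d((3, 16), (-9, -9)) = 27.7308

Closest pair: (-2, -8) and (-9, -9) with distance 7.0711

The closest pair is (-2, -8) and (-9, -9) with Euclidean distance 7.0711. For 7 points, brute-force pairwise comparison is shown above. For large n, the divide-and-conquer algorithm (sort by x, recurse on halves, check the dividing strip) achieves O(n log n).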